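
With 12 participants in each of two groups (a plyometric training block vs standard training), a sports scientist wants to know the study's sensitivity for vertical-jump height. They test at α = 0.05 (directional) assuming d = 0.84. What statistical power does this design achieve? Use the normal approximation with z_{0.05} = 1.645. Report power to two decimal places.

power ≈ 0.66

For two equal groups, power = Φ(d·√(n/2) − z_{α}).
d·√(n/2) = 0.84 × √(12/2) = 0.84 × 2.449 = 2.058.
z_β = 2.058 − 1.645 = 0.413.
Power = Φ(0.413) = 0.660.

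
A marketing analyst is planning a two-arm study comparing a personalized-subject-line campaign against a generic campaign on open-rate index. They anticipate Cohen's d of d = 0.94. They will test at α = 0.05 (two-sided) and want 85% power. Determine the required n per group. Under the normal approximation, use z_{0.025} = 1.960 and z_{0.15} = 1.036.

For two independent groups with equal n: n = 2·((z_{α/2} + z_β) / d)².
z_{α/2} + z_β = 1.960 + 1.036 = 2.996.
n = 2 × (2.996 / 0.94)² = 2 × 3.187² = 2 × 10.16 = 20.3.
Round up to the next whole participant.

n = 21 per group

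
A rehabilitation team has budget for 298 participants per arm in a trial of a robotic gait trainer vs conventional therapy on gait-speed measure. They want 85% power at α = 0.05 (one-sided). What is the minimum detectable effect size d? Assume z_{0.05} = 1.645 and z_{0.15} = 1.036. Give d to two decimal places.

d_min ≈ 0.22

For two independent groups of n = 298 each: d_min = (z_{α} + z_β)·√(2/n).
z-sum = 1.645 + 1.036 = 2.681.
d_min = 2.681 × √(2/298) = 2.681 × 0.0819 = 0.220.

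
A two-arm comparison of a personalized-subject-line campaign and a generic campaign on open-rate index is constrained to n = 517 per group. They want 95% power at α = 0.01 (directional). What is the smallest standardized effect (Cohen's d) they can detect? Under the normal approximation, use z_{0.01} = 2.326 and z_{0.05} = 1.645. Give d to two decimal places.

d_min ≈ 0.25

For two independent groups of n = 517 each: d_min = (z_{α} + z_β)·√(2/n).
z-sum = 2.326 + 1.645 = 3.971.
d_min = 3.971 × √(2/517) = 3.971 × 0.0622 = 0.247.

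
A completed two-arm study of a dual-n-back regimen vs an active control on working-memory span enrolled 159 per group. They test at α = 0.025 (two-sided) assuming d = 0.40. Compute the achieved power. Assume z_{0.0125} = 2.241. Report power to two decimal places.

power ≈ 0.91

For two equal groups, power = Φ(d·√(n/2) − z_{α/2}).
d·√(n/2) = 0.40 × √(159/2) = 0.40 × 8.916 = 3.567.
z_β = 3.567 − 2.241 = 1.326.
Power = Φ(1.326) = 0.907.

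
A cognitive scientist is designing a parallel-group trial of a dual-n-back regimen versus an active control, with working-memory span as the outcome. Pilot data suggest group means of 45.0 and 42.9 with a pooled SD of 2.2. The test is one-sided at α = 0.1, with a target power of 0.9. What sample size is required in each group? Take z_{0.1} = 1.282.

Cohen's d = |M₁ − M₂| / SD_pooled = |45.0 − 42.9| / 2.2 = 2.1 / 2.2 = 0.955.
For two independent groups with equal n: n = 2·((z_{α} + z_β) / d)².
z_{α} + z_β = 1.282 + 1.282 = 2.564.
n = 2 × (2.564 / 0.955)² = 2 × 2.685² = 2 × 7.21 = 14.4.
Round up to the next whole participant.

n = 15 per group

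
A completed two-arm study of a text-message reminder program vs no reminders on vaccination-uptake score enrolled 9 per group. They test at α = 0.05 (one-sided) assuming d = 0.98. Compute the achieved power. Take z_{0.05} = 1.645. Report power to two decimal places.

power ≈ 0.67

For two equal groups, power = Φ(d·√(n/2) − z_{α}).
d·√(n/2) = 0.98 × √(9/2) = 0.98 × 2.121 = 2.079.
z_β = 2.079 − 1.645 = 0.434.
Power = Φ(0.434) = 0.668.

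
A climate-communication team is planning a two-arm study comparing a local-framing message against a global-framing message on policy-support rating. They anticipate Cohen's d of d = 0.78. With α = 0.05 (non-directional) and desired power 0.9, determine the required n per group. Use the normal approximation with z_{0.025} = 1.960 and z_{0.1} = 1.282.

n = 35 per group

For two independent groups with equal n: n = 2·((z_{α/2} + z_β) / d)².
z_{α/2} + z_β = 1.960 + 1.282 = 3.242.
n = 2 × (3.242 / 0.78)² = 2 × 4.156² = 2 × 17.28 = 34.6.
Round up to the next whole participant.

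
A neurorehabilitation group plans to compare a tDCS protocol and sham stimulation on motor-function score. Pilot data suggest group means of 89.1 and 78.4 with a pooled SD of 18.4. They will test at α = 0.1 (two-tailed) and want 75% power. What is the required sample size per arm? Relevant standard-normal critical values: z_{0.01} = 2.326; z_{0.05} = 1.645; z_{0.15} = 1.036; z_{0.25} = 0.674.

n = 32 per group

Cohen's d = |M₁ − M₂| / SD_pooled = |89.1 − 78.4| / 18.4 = 10.7 / 18.4 = 0.582.
For two independent groups with equal n: n = 2·((z_{α/2} + z_β) / d)².
z_{α/2} + z_β = 1.645 + 0.674 = 2.319.
n = 2 × (2.319 / 0.582)² = 2 × 3.985² = 2 × 15.88 = 31.8.
Round up to the next whole participant.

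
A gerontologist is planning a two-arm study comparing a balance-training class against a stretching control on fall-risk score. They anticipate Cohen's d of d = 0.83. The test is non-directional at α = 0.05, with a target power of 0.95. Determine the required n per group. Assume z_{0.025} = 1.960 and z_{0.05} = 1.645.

n = 38 per group

For two independent groups with equal n: n = 2·((z_{α/2} + z_β) / d)².
z_{α/2} + z_β = 1.960 + 1.645 = 3.605.
n = 2 × (3.605 / 0.83)² = 2 × 4.343² = 2 × 18.86 = 37.7.
Round up to the next whole participant.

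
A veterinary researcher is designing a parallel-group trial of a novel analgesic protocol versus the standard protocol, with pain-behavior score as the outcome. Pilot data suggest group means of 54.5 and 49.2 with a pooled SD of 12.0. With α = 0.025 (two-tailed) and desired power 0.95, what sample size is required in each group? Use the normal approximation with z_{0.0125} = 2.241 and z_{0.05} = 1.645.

n = 155 per group

Cohen's d = |M₁ − M₂| / SD_pooled = |54.5 − 49.2| / 12.0 = 5.3 / 12.0 = 0.442.
For two independent groups with equal n: n = 2·((z_{α/2} + z_β) / d)².
z_{α/2} + z_β = 2.241 + 1.645 = 3.886.
n = 2 × (3.886 / 0.442)² = 2 × 8.792² = 2 × 77.30 = 154.6.
Round up to the next whole participant.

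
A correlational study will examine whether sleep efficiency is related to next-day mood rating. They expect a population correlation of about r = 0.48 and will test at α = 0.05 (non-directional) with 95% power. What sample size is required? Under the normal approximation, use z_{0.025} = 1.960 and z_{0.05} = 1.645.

Fisher's z: C = ½·ln((1+r)/(1−r)) = ½·ln(2.8462) = 0.5230.
n = ((z_{α/2} + z_β)/C)² + 3.
(1.960 + 1.645) / 0.5230 = 3.605 / 0.5230 = 6.893.
n = 6.893² + 3 = 47.51 + 3 = 50.5.
Round up.

n = 51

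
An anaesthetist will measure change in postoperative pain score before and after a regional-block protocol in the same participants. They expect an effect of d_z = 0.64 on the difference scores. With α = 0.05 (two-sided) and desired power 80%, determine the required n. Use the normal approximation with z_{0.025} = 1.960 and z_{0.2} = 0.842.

n = 20 pairs

For a paired (one-sample on differences) test: n = ((z_{α/2} + z_β) / d)².
z_{α/2} + z_β = 1.960 + 0.842 = 2.802.
n = (2.802 / 0.64)² = 4.378² = 19.17.
Round up.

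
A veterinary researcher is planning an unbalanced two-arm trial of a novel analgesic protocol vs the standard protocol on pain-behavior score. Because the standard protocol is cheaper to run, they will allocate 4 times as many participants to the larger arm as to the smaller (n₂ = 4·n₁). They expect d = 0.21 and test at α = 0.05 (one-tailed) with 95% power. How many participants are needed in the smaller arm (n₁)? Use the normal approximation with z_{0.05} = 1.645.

With allocation ratio k = n₂/n₁ = 4, Var(x̄₁−x̄₂) = σ²(1/n₁ + 1/(k·n₁)) = σ²·(k+1)/(k·n₁).
So n₁ = (1 + 1/k)·((z_{α} + z_β)/d)² = 1.250 × (3.290/0.21)².
n₁ = 1.250 × 245.44 = 306.8.
Round up: n₁ = 307, giving n₂ = 4 × 307 = 1228.

n₁ = 307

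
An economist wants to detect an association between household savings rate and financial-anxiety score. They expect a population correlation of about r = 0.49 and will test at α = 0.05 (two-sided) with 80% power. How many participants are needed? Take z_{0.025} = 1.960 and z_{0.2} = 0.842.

n = 31

Fisher's z: C = ½·ln((1+r)/(1−r)) = ½·ln(2.9216) = 0.5361.
n = ((z_{α/2} + z_β)/C)² + 3.
(1.960 + 0.842) / 0.5361 = 2.802 / 0.5361 = 5.227.
n = 5.227² + 3 = 27.32 + 3 = 30.3.
Round up.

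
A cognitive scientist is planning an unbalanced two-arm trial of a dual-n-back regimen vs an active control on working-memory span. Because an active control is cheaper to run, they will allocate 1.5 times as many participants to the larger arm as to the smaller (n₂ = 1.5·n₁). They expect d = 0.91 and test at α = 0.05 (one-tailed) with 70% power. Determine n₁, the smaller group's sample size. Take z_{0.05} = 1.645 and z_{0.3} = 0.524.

n₁ = 10

With allocation ratio k = n₂/n₁ = 1.5, Var(x̄₁−x̄₂) = σ²(1/n₁ + 1/(k·n₁)) = σ²·(k+1)/(k·n₁).
So n₁ = (1 + 1/k)·((z_{α} + z_β)/d)² = 1.667 × (2.169/0.91)².
n₁ = 1.667 × 5.68 = 9.5.
Round up: n₁ = 10, giving n₂ = 1.5 × 10 = 15.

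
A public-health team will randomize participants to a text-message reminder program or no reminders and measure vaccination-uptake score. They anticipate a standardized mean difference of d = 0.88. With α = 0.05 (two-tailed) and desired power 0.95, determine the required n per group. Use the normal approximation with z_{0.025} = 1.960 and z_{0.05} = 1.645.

For two independent groups with equal n: n = 2·((z_{α/2} + z_β) / d)².
z_{α/2} + z_β = 1.960 + 1.645 = 3.605.
n = 2 × (3.605 / 0.88)² = 2 × 4.097² = 2 × 16.78 = 33.6.
Round up to the next whole participant.

n = 34 per group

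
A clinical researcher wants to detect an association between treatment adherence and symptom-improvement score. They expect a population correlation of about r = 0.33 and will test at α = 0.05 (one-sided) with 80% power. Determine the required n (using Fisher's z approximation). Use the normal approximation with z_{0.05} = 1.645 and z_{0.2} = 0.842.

n = 56

Fisher's z: C = ½·ln((1+r)/(1−r)) = ½·ln(1.9851) = 0.3428.
n = ((z_{α} + z_β)/C)² + 3.
(1.645 + 0.842) / 0.3428 = 2.487 / 0.3428 = 7.255.
n = 7.255² + 3 = 52.63 + 3 = 55.6.
Round up.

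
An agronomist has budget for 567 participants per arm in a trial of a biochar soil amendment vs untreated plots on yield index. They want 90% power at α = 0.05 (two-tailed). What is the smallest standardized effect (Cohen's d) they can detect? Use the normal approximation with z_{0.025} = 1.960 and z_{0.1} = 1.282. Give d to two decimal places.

d_min ≈ 0.19

For two independent groups of n = 567 each: d_min = (z_{α/2} + z_β)·√(2/n).
z-sum = 1.960 + 1.282 = 3.242.
d_min = 3.242 × √(2/567) = 3.242 × 0.0594 = 0.193.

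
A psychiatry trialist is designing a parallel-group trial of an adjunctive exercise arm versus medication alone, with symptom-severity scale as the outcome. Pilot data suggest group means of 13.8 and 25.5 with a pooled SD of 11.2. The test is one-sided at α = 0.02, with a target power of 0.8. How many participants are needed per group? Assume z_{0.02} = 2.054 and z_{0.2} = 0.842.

Cohen's d = |M₁ − M₂| / SD_pooled = |13.8 − 25.5| / 11.2 = 11.7 / 11.2 = 1.045.
For two independent groups with equal n: n = 2·((z_{α} + z_β) / d)².
z_{α} + z_β = 2.054 + 0.842 = 2.896.
n = 2 × (2.896 / 1.045)² = 2 × 2.771² = 2 × 7.68 = 15.4.
Round up to the next whole participant.

n = 16 per group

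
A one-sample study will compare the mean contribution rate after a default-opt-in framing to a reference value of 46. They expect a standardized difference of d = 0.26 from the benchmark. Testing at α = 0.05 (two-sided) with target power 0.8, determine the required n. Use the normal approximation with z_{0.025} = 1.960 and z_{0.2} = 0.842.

For a one-sample test: n = ((z_{α/2} + z_β) / d)².
z_{α/2} + z_β = 1.960 + 0.842 = 2.802.
n = (2.802 / 0.26)² = 10.777² = 116.14.
Round up.

n = 117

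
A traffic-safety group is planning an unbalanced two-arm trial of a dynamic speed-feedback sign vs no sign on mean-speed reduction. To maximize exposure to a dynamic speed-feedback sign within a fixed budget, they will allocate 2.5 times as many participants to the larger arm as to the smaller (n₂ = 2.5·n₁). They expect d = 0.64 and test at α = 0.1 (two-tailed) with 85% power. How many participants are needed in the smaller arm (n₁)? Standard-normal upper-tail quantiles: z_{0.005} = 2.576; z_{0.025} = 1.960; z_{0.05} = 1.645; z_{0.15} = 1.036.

n₁ = 25

With allocation ratio k = n₂/n₁ = 2.5, Var(x̄₁−x̄₂) = σ²(1/n₁ + 1/(k·n₁)) = σ²·(k+1)/(k·n₁).
So n₁ = (1 + 1/k)·((z_{α/2} + z_β)/d)² = 1.400 × (2.681/0.64)².
n₁ = 1.400 × 17.55 = 24.6.
Round up: n₁ = 25, giving n₂ = ⌈2.5 × 25⌉ = ⌈62.5⌉ = 63.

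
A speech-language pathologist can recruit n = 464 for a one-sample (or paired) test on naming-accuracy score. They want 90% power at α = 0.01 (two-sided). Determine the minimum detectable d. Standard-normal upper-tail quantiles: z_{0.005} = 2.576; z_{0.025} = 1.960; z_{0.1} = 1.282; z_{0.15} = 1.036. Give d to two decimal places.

For a single sample (or paired design) of n = 464: d_min = (z_{α/2} + z_β)/√n.
z-sum = 2.576 + 1.282 = 3.858.
d_min = 3.858 / √464 = 3.858 / 21.541 = 0.179.

d_min ≈ 0.18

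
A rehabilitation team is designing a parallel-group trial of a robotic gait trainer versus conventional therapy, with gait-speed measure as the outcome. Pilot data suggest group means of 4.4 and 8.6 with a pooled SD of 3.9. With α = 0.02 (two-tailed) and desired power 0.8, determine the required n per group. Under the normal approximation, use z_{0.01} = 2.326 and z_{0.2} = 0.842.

Cohen's d = |M₁ − M₂| / SD_pooled = |4.4 − 8.6| / 3.9 = 4.2 / 3.9 = 1.077.
For two independent groups with equal n: n = 2·((z_{α/2} + z_β) / d)².
z_{α/2} + z_β = 2.326 + 0.842 = 3.168.
n = 2 × (3.168 / 1.077)² = 2 × 2.942² = 2 × 8.65 = 17.3.
Round up to the next whole participant.

n = 18 per group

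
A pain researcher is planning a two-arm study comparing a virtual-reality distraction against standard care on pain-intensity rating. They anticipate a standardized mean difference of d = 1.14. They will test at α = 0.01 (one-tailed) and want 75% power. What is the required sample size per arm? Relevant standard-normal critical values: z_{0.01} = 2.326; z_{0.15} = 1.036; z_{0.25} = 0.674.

n = 14 per group

For two independent groups with equal n: n = 2·((z_{α} + z_β) / d)².
z_{α} + z_β = 2.326 + 0.674 = 3.000.
n = 2 × (3.000 / 1.14)² = 2 × 2.632² = 2 × 6.93 = 13.9.
Round up to the next whole participant.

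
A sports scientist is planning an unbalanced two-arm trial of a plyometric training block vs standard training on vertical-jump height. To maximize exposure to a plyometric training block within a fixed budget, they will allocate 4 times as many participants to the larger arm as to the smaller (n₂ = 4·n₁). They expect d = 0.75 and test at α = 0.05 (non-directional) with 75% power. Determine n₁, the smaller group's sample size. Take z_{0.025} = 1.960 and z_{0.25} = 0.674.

n₁ = 16

With allocation ratio k = n₂/n₁ = 4, Var(x̄₁−x̄₂) = σ²(1/n₁ + 1/(k·n₁)) = σ²·(k+1)/(k·n₁).
So n₁ = (1 + 1/k)·((z_{α/2} + z_β)/d)² = 1.250 × (2.634/0.75)².
n₁ = 1.250 × 12.33 = 15.4.
Round up: n₁ = 16, giving n₂ = 4 × 16 = 64.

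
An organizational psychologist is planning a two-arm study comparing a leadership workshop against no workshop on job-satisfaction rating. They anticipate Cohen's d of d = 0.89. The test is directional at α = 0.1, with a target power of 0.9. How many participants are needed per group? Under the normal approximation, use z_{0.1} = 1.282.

n = 17 per group

For two independent groups with equal n: n = 2·((z_{α} + z_β) / d)².
z_{α} + z_β = 1.282 + 1.282 = 2.564.
n = 2 × (2.564 / 0.89)² = 2 × 2.881² = 2 × 8.30 = 16.6.
Round up to the next whole participant.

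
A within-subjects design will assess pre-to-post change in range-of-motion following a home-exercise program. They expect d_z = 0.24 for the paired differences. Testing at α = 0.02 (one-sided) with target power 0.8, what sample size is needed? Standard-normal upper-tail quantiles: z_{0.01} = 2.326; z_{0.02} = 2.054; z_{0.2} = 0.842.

For a paired (one-sample on differences) test: n = ((z_{α} + z_β) / d)².
z_{α} + z_β = 2.054 + 0.842 = 2.896.
n = (2.896 / 0.24)² = 12.067² = 145.60.
Round up.

n = 146 pairs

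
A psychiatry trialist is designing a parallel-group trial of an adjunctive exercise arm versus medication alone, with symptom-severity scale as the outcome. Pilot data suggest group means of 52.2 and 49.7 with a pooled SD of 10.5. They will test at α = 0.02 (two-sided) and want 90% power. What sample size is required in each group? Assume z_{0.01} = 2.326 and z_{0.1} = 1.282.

Cohen's d = |M₁ − M₂| / SD_pooled = |52.2 − 49.7| / 10.5 = 2.5 / 10.5 = 0.238.
For two independent groups with equal n: n = 2·((z_{α/2} + z_β) / d)².
z_{α/2} + z_β = 2.326 + 1.282 = 3.608.
n = 2 × (3.608 / 0.238)² = 2 × 15.160² = 2 × 229.82 = 459.6.
Round up to the next whole participant.

n = 460 per group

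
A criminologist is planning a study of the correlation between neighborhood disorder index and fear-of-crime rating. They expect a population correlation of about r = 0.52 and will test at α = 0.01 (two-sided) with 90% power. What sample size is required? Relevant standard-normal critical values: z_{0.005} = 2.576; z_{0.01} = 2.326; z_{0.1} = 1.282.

n = 48

Fisher's z: C = ½·ln((1+r)/(1−r)) = ½·ln(3.1667) = 0.5763.
n = ((z_{α/2} + z_β)/C)² + 3.
(2.576 + 1.282) / 0.5763 = 3.858 / 0.5763 = 6.694.
n = 6.694² + 3 = 44.82 + 3 = 47.8.
Round up.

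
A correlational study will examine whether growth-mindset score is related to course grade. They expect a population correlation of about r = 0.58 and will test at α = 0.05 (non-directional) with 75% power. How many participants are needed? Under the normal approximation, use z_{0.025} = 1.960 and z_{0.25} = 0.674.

n = 19

Fisher's z: C = ½·ln((1+r)/(1−r)) = ½·ln(3.7619) = 0.6625.
n = ((z_{α/2} + z_β)/C)² + 3.
(1.960 + 0.674) / 0.6625 = 2.634 / 0.6625 = 3.976.
n = 3.976² + 3 = 15.81 + 3 = 18.8.
Round up.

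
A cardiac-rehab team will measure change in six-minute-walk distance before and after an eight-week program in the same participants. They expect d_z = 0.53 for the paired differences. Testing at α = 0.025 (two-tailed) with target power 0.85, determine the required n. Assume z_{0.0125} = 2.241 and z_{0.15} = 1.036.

For a paired (one-sample on differences) test: n = ((z_{α/2} + z_β) / d)².
z_{α/2} + z_β = 2.241 + 1.036 = 3.277.
n = (3.277 / 0.53)² = 6.183² = 38.23.
Round up.

n = 39 pairs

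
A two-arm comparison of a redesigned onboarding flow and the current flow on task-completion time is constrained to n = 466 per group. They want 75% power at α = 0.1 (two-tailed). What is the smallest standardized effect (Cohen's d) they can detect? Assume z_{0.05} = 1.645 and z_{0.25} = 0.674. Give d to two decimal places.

For two independent groups of n = 466 each: d_min = (z_{α/2} + z_β)·√(2/n).
z-sum = 1.645 + 0.674 = 2.319.
d_min = 2.319 × √(2/466) = 2.319 × 0.0655 = 0.152.

d_min ≈ 0.15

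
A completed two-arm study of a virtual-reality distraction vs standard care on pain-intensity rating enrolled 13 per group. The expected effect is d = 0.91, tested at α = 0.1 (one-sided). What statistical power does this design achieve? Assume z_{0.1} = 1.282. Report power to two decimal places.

For two equal groups, power = Φ(d·√(n/2) − z_{α}).
d·√(n/2) = 0.91 × √(13/2) = 0.91 × 2.550 = 2.320.
z_β = 2.320 − 1.282 = 1.038.
Power = Φ(1.038) = 0.850.

power ≈ 0.85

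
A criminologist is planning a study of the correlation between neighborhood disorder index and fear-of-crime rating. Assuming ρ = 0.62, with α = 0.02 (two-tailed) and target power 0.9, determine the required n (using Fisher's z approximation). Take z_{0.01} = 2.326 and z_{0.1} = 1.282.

Fisher's z: C = ½·ln((1+r)/(1−r)) = ½·ln(4.2632) = 0.7250.
n = ((z_{α/2} + z_β)/C)² + 3.
(2.326 + 1.282) / 0.7250 = 3.608 / 0.7250 = 4.977.
n = 4.977² + 3 = 24.77 + 3 = 27.8.
Round up.

n = 28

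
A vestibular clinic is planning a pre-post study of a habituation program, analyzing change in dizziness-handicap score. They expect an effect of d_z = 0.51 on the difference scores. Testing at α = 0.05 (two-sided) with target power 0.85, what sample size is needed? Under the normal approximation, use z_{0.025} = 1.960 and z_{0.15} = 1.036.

For a paired (one-sample on differences) test: n = ((z_{α/2} + z_β) / d)².
z_{α/2} + z_β = 1.960 + 1.036 = 2.996.
n = (2.996 / 0.51)² = 5.875² = 34.51.
Round up.

n = 35 pairs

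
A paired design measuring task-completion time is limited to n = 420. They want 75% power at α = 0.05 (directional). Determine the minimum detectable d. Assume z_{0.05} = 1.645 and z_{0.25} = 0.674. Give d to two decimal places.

For a single sample (or paired design) of n = 420: d_min = (z_{α} + z_β)/√n.
z-sum = 1.645 + 0.674 = 2.319.
d_min = 2.319 / √420 = 2.319 / 20.494 = 0.113.

d_min ≈ 0.11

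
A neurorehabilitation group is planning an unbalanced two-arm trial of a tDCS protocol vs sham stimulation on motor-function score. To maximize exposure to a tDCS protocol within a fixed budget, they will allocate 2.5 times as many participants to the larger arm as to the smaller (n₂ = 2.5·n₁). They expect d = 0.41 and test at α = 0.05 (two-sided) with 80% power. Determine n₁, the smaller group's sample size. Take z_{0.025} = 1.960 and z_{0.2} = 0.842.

n₁ = 66

With allocation ratio k = n₂/n₁ = 2.5, Var(x̄₁−x̄₂) = σ²(1/n₁ + 1/(k·n₁)) = σ²·(k+1)/(k·n₁).
So n₁ = (1 + 1/k)·((z_{α/2} + z_β)/d)² = 1.400 × (2.802/0.41)².
n₁ = 1.400 × 46.71 = 65.4.
Round up: n₁ = 66, giving n₂ = 2.5 × 66 = 165.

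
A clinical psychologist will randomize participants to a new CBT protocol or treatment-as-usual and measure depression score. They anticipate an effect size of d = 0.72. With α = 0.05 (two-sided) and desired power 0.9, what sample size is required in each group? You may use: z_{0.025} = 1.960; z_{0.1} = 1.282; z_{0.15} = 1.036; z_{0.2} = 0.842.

n = 41 per group

For two independent groups with equal n: n = 2·((z_{α/2} + z_β) / d)².
z_{α/2} + z_β = 1.960 + 1.282 = 3.242.
n = 2 × (3.242 / 0.72)² = 2 × 4.503² = 2 × 20.28 = 40.6.
Round up to the next whole participant.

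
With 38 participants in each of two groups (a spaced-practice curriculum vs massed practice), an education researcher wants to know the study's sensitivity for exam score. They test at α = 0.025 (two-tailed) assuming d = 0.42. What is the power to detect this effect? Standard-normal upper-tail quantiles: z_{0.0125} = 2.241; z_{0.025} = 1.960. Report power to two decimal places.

power ≈ 0.34

For two equal groups, power = Φ(d·√(n/2) − z_{α/2}).
d·√(n/2) = 0.42 × √(38/2) = 0.42 × 4.359 = 1.831.
z_β = 1.831 − 2.241 = -0.410.
Power = Φ(-0.410) = 0.341.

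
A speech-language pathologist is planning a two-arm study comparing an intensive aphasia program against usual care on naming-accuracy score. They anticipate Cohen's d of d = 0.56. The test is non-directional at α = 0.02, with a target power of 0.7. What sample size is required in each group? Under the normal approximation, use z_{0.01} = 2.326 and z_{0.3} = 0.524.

For two independent groups with equal n: n = 2·((z_{α/2} + z_β) / d)².
z_{α/2} + z_β = 2.326 + 0.524 = 2.850.
n = 2 × (2.850 / 0.56)² = 2 × 5.089² = 2 × 25.90 = 51.8.
Round up to the next whole participant.

n = 52 per group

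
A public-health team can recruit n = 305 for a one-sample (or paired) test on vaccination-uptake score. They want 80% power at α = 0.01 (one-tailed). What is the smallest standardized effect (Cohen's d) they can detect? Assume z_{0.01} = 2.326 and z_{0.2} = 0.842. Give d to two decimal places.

For a single sample (or paired design) of n = 305: d_min = (z_{α} + z_β)/√n.
z-sum = 2.326 + 0.842 = 3.168.
d_min = 3.168 / √305 = 3.168 / 17.464 = 0.181.

d_min ≈ 0.18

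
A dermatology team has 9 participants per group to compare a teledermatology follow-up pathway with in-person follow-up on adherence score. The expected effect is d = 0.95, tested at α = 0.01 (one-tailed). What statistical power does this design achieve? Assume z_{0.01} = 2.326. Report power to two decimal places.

For two equal groups, power = Φ(d·√(n/2) − z_{α}).
d·√(n/2) = 0.95 × √(9/2) = 0.95 × 2.121 = 2.015.
z_β = 2.015 − 2.326 = -0.311.
Power = Φ(-0.311) = 0.378.

power ≈ 0.38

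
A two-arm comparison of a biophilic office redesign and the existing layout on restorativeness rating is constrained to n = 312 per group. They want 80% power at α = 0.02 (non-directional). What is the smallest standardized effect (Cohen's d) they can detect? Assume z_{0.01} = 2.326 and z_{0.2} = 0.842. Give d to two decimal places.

For two independent groups of n = 312 each: d_min = (z_{α/2} + z_β)·√(2/n).
z-sum = 2.326 + 0.842 = 3.168.
d_min = 3.168 × √(2/312) = 3.168 × 0.0801 = 0.254.

d_min ≈ 0.25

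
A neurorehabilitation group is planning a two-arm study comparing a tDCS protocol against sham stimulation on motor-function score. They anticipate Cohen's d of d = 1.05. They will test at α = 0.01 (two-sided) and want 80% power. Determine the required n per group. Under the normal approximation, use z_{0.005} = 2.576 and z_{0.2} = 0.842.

For two independent groups with equal n: n = 2·((z_{α/2} + z_β) / d)².
z_{α/2} + z_β = 2.576 + 0.842 = 3.418.
n = 2 × (3.418 / 1.05)² = 2 × 3.255² = 2 × 10.60 = 21.2.
Round up to the next whole participant.

n = 22 per group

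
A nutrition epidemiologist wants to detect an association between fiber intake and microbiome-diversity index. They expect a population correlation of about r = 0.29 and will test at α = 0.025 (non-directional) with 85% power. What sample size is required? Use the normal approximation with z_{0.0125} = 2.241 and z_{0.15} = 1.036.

n = 124

Fisher's z: C = ½·ln((1+r)/(1−r)) = ½·ln(1.8169) = 0.2986.
n = ((z_{α/2} + z_β)/C)² + 3.
(2.241 + 1.036) / 0.2986 = 3.277 / 0.2986 = 10.975.
n = 10.975² + 3 = 120.44 + 3 = 123.4.
Round up.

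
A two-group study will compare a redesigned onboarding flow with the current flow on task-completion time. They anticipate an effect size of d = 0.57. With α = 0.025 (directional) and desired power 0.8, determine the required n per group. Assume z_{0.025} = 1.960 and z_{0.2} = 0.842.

n = 49 per group

For two independent groups with equal n: n = 2·((z_{α} + z_β) / d)².
z_{α} + z_β = 1.960 + 0.842 = 2.802.
n = 2 × (2.802 / 0.57)² = 2 × 4.916² = 2 × 24.16 = 48.3.
Round up to the next whole participant.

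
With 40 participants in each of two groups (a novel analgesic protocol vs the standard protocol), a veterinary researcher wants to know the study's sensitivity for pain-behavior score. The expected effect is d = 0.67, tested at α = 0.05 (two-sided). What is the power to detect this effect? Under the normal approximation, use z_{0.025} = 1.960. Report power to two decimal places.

power ≈ 0.85

For two equal groups, power = Φ(d·√(n/2) − z_{α/2}).
d·√(n/2) = 0.67 × √(40/2) = 0.67 × 4.472 = 2.996.
z_β = 2.996 − 1.960 = 1.036.
Power = Φ(1.036) = 0.850.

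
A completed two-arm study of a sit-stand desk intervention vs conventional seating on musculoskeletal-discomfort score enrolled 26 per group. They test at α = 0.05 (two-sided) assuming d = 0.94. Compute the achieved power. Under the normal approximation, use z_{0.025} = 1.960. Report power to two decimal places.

For two equal groups, power = Φ(d·√(n/2) − z_{α/2}).
d·√(n/2) = 0.94 × √(26/2) = 0.94 × 3.606 = 3.389.
z_β = 3.389 − 1.960 = 1.429.
Power = Φ(1.429) = 0.924.

power ≈ 0.92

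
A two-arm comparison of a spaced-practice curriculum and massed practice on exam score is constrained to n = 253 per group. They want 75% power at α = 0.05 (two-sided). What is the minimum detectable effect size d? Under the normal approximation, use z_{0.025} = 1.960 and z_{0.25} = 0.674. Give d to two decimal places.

For two independent groups of n = 253 each: d_min = (z_{α/2} + z_β)·√(2/n).
z-sum = 1.960 + 0.674 = 2.634.
d_min = 2.634 × √(2/253) = 2.634 × 0.0889 = 0.234.

d_min ≈ 0.23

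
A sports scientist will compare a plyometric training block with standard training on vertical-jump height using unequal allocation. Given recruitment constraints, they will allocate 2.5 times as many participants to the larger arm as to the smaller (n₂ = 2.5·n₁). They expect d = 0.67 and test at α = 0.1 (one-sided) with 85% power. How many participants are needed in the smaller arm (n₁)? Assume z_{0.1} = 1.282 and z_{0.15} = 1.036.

n₁ = 17

With allocation ratio k = n₂/n₁ = 2.5, Var(x̄₁−x̄₂) = σ²(1/n₁ + 1/(k·n₁)) = σ²·(k+1)/(k·n₁).
So n₁ = (1 + 1/k)·((z_{α} + z_β)/d)² = 1.400 × (2.318/0.67)².
n₁ = 1.400 × 11.97 = 16.8.
Round up: n₁ = 17, giving n₂ = ⌈2.5 × 17⌉ = ⌈42.5⌉ = 43.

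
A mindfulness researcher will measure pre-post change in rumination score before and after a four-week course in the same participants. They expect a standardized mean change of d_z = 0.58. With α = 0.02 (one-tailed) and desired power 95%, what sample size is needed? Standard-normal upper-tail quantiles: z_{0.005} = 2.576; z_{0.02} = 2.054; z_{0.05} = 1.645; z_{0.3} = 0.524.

n = 41 pairs

For a paired (one-sample on differences) test: n = ((z_{α} + z_β) / d)².
z_{α} + z_β = 2.054 + 1.645 = 3.699.
n = (3.699 / 0.58)² = 6.378² = 40.67.
Round up.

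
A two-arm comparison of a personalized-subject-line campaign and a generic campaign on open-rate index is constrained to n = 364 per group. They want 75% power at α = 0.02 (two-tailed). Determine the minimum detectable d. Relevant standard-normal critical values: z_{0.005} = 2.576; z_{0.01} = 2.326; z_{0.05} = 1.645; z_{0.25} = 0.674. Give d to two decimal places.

For two independent groups of n = 364 each: d_min = (z_{α/2} + z_β)·√(2/n).
z-sum = 2.326 + 0.674 = 3.000.
d_min = 3.000 × √(2/364) = 3.000 × 0.0741 = 0.222.

d_min ≈ 0.22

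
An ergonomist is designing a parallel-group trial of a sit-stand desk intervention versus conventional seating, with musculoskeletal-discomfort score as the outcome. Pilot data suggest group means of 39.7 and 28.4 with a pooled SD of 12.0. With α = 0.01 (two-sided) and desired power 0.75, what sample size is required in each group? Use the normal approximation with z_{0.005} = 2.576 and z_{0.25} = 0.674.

n = 24 per group

Cohen's d = |M₁ − M₂| / SD_pooled = |39.7 − 28.4| / 12.0 = 11.3 / 12.0 = 0.942.
For two independent groups with equal n: n = 2·((z_{α/2} + z_β) / d)².
z_{α/2} + z_β = 2.576 + 0.674 = 3.250.
n = 2 × (3.250 / 0.942)² = 2 × 3.450² = 2 × 11.90 = 23.8.
Round up to the next whole participant.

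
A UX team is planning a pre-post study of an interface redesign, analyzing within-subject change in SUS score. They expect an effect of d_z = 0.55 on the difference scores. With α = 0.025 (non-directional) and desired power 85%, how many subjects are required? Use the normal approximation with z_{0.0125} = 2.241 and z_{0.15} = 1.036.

n = 36 pairs

For a paired (one-sample on differences) test: n = ((z_{α/2} + z_β) / d)².
z_{α/2} + z_β = 2.241 + 1.036 = 3.277.
n = (3.277 / 0.55)² = 5.958² = 35.50.
Round up.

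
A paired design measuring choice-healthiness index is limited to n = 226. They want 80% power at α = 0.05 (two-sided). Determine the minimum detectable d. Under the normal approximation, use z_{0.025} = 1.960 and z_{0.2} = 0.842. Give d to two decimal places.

For a single sample (or paired design) of n = 226: d_min = (z_{α/2} + z_β)/√n.
z-sum = 1.960 + 0.842 = 2.802.
d_min = 2.802 / √226 = 2.802 / 15.033 = 0.186.

d_min ≈ 0.19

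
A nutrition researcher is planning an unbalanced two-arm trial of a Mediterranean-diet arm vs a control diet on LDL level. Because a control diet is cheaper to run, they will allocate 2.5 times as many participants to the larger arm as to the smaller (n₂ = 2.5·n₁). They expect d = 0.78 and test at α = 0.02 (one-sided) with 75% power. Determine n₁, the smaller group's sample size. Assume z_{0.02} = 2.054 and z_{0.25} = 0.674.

With allocation ratio k = n₂/n₁ = 2.5, Var(x̄₁−x̄₂) = σ²(1/n₁ + 1/(k·n₁)) = σ²·(k+1)/(k·n₁).
So n₁ = (1 + 1/k)·((z_{α} + z_β)/d)² = 1.400 × (2.728/0.78)².
n₁ = 1.400 × 12.23 = 17.1.
Round up: n₁ = 18, giving n₂ = 2.5 × 18 = 45.

n₁ = 18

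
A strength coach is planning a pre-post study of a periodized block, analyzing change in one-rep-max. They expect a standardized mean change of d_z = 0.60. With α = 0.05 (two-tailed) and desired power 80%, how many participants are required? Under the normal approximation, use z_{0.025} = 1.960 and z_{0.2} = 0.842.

For a paired (one-sample on differences) test: n = ((z_{α/2} + z_β) / d)².
z_{α/2} + z_β = 1.960 + 0.842 = 2.802.
n = (2.802 / 0.60)² = 4.670² = 21.81.
Round up.

n = 22 pairs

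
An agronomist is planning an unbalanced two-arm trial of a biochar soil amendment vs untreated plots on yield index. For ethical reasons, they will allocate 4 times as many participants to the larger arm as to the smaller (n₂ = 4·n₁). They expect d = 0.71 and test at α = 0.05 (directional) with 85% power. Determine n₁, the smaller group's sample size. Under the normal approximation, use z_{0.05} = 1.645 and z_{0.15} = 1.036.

n₁ = 18

With allocation ratio k = n₂/n₁ = 4, Var(x̄₁−x̄₂) = σ²(1/n₁ + 1/(k·n₁)) = σ²·(k+1)/(k·n₁).
So n₁ = (1 + 1/k)·((z_{α} + z_β)/d)² = 1.250 × (2.681/0.71)².
n₁ = 1.250 × 14.26 = 17.8.
Round up: n₁ = 18, giving n₂ = 4 × 18 = 72.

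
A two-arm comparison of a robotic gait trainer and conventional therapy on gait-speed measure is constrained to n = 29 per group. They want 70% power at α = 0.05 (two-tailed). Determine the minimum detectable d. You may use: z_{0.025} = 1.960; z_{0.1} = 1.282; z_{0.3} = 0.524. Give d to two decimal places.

For two independent groups of n = 29 each: d_min = (z_{α/2} + z_β)·√(2/n).
z-sum = 1.960 + 0.524 = 2.484.
d_min = 2.484 × √(2/29) = 2.484 × 0.2626 = 0.652.

d_min ≈ 0.65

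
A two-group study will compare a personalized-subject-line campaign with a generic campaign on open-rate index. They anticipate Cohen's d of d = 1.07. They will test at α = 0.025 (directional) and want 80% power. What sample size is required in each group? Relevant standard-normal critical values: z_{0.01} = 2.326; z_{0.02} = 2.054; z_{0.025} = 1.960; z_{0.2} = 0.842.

n = 14 per group

For two independent groups with equal n: n = 2·((z_{α} + z_β) / d)².
z_{α} + z_β = 1.960 + 0.842 = 2.802.
n = 2 × (2.802 / 1.07)² = 2 × 2.619² = 2 × 6.86 = 13.7.
Round up to the next whole participant.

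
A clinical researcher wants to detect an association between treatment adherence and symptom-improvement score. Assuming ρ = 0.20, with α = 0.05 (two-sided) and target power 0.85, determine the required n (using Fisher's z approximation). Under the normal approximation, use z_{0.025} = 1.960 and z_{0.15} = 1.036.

Fisher's z: C = ½·ln((1+r)/(1−r)) = ½·ln(1.5000) = 0.2027.
n = ((z_{α/2} + z_β)/C)² + 3.
(1.960 + 1.036) / 0.2027 = 2.996 / 0.2027 = 14.780.
n = 14.780² + 3 = 218.46 + 3 = 221.5.
Round up.

n = 222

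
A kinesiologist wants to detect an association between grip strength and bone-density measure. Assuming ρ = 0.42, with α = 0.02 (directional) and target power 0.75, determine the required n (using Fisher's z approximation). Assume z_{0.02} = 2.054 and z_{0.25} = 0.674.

n = 41

Fisher's z: C = ½·ln((1+r)/(1−r)) = ½·ln(2.4483) = 0.4477.
n = ((z_{α} + z_β)/C)² + 3.
(2.054 + 0.674) / 0.4477 = 2.728 / 0.4477 = 6.093.
n = 6.093² + 3 = 37.13 + 3 = 40.1.
Round up.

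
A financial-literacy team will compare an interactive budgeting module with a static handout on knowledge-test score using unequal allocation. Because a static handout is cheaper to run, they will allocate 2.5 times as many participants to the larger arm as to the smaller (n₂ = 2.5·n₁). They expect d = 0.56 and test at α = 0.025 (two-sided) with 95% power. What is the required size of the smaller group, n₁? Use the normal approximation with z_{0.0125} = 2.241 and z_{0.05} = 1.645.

n₁ = 68

With allocation ratio k = n₂/n₁ = 2.5, Var(x̄₁−x̄₂) = σ²(1/n₁ + 1/(k·n₁)) = σ²·(k+1)/(k·n₁).
So n₁ = (1 + 1/k)·((z_{α/2} + z_β)/d)² = 1.400 × (3.886/0.56)².
n₁ = 1.400 × 48.15 = 67.4.
Round up: n₁ = 68, giving n₂ = 2.5 × 68 = 170.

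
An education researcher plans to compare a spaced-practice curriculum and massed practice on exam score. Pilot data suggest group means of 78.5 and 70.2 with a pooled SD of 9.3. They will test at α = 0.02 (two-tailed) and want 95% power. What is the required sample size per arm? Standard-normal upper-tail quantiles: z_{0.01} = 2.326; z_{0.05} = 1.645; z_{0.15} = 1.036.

n = 40 per group

Cohen's d = |M₁ − M₂| / SD_pooled = |78.5 − 70.2| / 9.3 = 8.3 / 9.3 = 0.892.
For two independent groups with equal n: n = 2·((z_{α/2} + z_β) / d)².
z_{α/2} + z_β = 2.326 + 1.645 = 3.971.
n = 2 × (3.971 / 0.892)² = 2 × 4.452² = 2 × 19.82 = 39.6.
Round up to the next whole participant.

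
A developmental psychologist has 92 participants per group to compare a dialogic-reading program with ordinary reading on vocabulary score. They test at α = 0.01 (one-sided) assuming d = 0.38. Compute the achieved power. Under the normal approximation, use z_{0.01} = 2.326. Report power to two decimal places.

power ≈ 0.60

For two equal groups, power = Φ(d·√(n/2) − z_{α}).
d·√(n/2) = 0.38 × √(92/2) = 0.38 × 6.782 = 2.577.
z_β = 2.577 − 2.326 = 0.251.
Power = Φ(0.251) = 0.599.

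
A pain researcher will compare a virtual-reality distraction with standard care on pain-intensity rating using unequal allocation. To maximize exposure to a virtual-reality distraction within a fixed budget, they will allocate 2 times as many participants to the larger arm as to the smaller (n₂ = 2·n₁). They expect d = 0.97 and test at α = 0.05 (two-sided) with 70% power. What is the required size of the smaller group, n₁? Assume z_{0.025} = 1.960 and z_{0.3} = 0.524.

n₁ = 10

With allocation ratio k = n₂/n₁ = 2, Var(x̄₁−x̄₂) = σ²(1/n₁ + 1/(k·n₁)) = σ²·(k+1)/(k·n₁).
So n₁ = (1 + 1/k)·((z_{α/2} + z_β)/d)² = 1.500 × (2.484/0.97)².
n₁ = 1.500 × 6.56 = 9.8.
Round up: n₁ = 10, giving n₂ = 2 × 10 = 20.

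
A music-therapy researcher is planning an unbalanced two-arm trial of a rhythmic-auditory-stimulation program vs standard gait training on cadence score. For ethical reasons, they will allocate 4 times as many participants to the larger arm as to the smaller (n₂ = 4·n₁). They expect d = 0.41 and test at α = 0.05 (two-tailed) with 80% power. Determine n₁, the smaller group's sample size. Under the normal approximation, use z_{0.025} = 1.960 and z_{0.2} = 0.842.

n₁ = 59

With allocation ratio k = n₂/n₁ = 4, Var(x̄₁−x̄₂) = σ²(1/n₁ + 1/(k·n₁)) = σ²·(k+1)/(k·n₁).
So n₁ = (1 + 1/k)·((z_{α/2} + z_β)/d)² = 1.250 × (2.802/0.41)².
n₁ = 1.250 × 46.71 = 58.4.
Round up: n₁ = 59, giving n₂ = 4 × 59 = 236.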